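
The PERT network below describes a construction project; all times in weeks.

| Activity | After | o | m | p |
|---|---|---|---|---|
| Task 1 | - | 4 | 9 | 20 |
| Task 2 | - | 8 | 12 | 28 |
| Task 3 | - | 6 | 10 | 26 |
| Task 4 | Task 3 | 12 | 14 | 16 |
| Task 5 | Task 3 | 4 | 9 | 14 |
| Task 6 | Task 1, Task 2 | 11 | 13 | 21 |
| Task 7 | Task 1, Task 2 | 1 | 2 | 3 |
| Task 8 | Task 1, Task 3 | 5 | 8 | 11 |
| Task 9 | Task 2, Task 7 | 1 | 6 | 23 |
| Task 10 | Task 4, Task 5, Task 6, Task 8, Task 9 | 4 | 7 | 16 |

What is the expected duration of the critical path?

te_Task 1 = (4 + 4·9 + 20)/6 = 60/6 = 10
te_Task 2 = (8 + 4·12 + 28)/6 = 84/6 = 14
te_Task 3 = (6 + 4·10 + 26)/6 = 72/6 = 12
te_Task 4 = (12 + 4·14 + 16)/6 = 84/6 = 14
te_Task 5 = (4 + 4·9 + 14)/6 = 54/6 = 9
te_Task 6 = (11 + 4·13 + 21)/6 = 84/6 = 14
te_Task 7 = (1 + 4·2 + 3)/6 = 12/6 = 2
te_Task 8 = (5 + 4·8 + 11)/6 = 48/6 = 8
te_Task 9 = (1 + 4·6 + 23)/6 = 48/6 = 8
te_Task 10 = (4 + 4·7 + 16)/6 = 48/6 = 8

Forward pass:
ES_Task 1 = 0; EF_Task 1 = 10
ES_Task 2 = 0; EF_Task 2 = 14
ES_Task 3 = 0; EF_Task 3 = 12
ES_Task 4 = 12; EF_Task 4 = 12+14 = 26
ES_Task 5 = 12; EF_Task 5 = 12+9 = 21
ES_Task 6 = max(EF_Task 1=10, EF_Task 2=14) = 14; EF_Task 6 = 14+14 = 28
ES_Task 7 = max(EF_Task 1=10, EF_Task 2=14) = 14; EF_Task 7 = 14+2 = 16
ES_Task 8 = max(EF_Task 1=10, EF_Task 3=12) = 12; EF_Task 8 = 12+8 = 20
ES_Task 9 = max(EF_Task 2=14, EF_Task 7=16) = 16; EF_Task 9 = 16+8 = 24
ES_Task 10 = max(EF_Task 4=26, EF_Task 5=21, EF_Task 6=28, EF_Task 8=20, EF_Task 9=24) = 28; EF_Task 10 = 28+8 = 36
Expected project duration μ = 36 weeks. Critical path: Task 2 → Task 6 → Task 10.

36 weeks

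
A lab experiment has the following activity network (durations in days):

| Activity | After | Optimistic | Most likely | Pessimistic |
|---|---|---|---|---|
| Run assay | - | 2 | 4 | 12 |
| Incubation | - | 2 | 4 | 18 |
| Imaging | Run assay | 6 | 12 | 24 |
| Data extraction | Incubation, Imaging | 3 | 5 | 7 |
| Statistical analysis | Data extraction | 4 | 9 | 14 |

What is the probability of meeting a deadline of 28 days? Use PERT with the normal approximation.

te_Run assay = (2 + 4·4 + 12)/6 = 30/6 = 5; σ²_Run assay = ((12−2)/6)² = 2.778
te_Incubation = (2 + 4·4 + 18)/6 = 36/6 = 6; σ²_Incubation = ((18−2)/6)² = 7.111
te_Imaging = (6 + 4·12 + 24)/6 = 78/6 = 13; σ²_Imaging = ((24−6)/6)² = 9.000
te_Data extraction = (3 + 4·5 + 7)/6 = 30/6 = 5; σ²_Data extraction = ((7−3)/6)² = 0.444
te_Statistical analysis = (4 + 4·9 + 14)/6 = 54/6 = 9; σ²_Statistical analysis = ((14−4)/6)² = 2.778

Forward pass:
ES_Run assay = 0; EF_Run assay = 5
ES_Incubation = 0; EF_Incubation = 6
ES_Imaging = 5; EF_Imaging = 5+13 = 18
ES_Data extraction = max(EF_Incubation=6, EF_Imaging=18) = 18; EF_Data extraction = 18+5 = 23
ES_Statistical analysis = 23; EF_Statistical analysis = 23+9 = 32
Expected project duration μ = 32 days. Critical path: Run assay → Imaging → Data extraction → Statistical analysis.

Variance along critical path = 2.778 + 9.000 + 0.444 + 2.778 = 15.000; σ = √15.000 = 3.873 days.
Z = (28 − 32) / 3.873 = -1.033
P(T ≤ 28) = Φ(-1.033) ≈ 0.151

0.151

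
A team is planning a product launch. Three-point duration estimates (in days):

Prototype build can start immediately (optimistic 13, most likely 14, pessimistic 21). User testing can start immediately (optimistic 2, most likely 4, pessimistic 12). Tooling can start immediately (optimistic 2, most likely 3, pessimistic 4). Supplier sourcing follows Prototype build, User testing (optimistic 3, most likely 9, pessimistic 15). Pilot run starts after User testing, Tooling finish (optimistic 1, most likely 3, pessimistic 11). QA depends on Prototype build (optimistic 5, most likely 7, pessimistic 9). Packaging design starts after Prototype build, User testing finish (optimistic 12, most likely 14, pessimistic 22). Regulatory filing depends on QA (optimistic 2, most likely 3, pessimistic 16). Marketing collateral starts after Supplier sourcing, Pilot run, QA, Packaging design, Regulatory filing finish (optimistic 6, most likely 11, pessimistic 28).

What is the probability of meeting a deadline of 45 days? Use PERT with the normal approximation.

0.681

te_Prototype build = (13 + 4·14 + 21)/6 = 90/6 = 15; σ²_Prototype build = ((21−13)/6)² = 1.778
te_User testing = (2 + 4·4 + 12)/6 = 30/6 = 5; σ²_User testing = ((12−2)/6)² = 2.778
te_Tooling = (2 + 4·3 + 4)/6 = 18/6 = 3; σ²_Tooling = ((4−2)/6)² = 0.111
te_Supplier sourcing = (3 + 4·9 + 15)/6 = 54/6 = 9; σ²_Supplier sourcing = ((15−3)/6)² = 4.000
te_Pilot run = (1 + 4·3 + 11)/6 = 24/6 = 4; σ²_Pilot run = ((11−1)/6)² = 2.778
te_QA = (5 + 4·7 + 9)/6 = 42/6 = 7; σ²_QA = ((9−5)/6)² = 0.444
te_Packaging design = (12 + 4·14 + 22)/6 = 90/6 = 15; σ²_Packaging design = ((22−12)/6)² = 2.778
te_Regulatory filing = (2 + 4·3 + 16)/6 = 30/6 = 5; σ²_Regulatory filing = ((16−2)/6)² = 5.444
te_Marketing collateral = (6 + 4·11 + 28)/6 = 78/6 = 13; σ²_Marketing collateral = ((28−6)/6)² = 13.444

Forward pass:
ES_Prototype build = 0; EF_Prototype build = 15
ES_User testing = 0; EF_User testing = 5
ES_Tooling = 0; EF_Tooling = 3
ES_Supplier sourcing = max(EF_Prototype build=15, EF_User testing=5) = 15; EF_Supplier sourcing = 15+9 = 24
ES_Pilot run = max(EF_User testing=5, EF_Tooling=3) = 5; EF_Pilot run = 5+4 = 9
ES_QA = 15; EF_QA = 15+7 = 22
ES_Packaging design = max(EF_Prototype build=15, EF_User testing=5) = 15; EF_Packaging design = 15+15 = 30
ES_Regulatory filing = 22; EF_Regulatory filing = 22+5 = 27
ES_Marketing collateral = max(EF_Supplier sourcing=24, EF_Pilot run=9, EF_QA=22, EF_Packaging design=30, EF_Regulatory filing=27) = 30; EF_Marketing collateral = 30+13 = 43
Expected project duration μ = 43 days. Critical path: Prototype build → Packaging design → Marketing collateral.

Variance along critical path = 1.778 + 2.778 + 13.444 = 18.000; σ = √18.000 = 4.243 days.
Z = (45 − 43) / 4.243 = 0.471
P(T ≤ 45) = Φ(0.471) ≈ 0.681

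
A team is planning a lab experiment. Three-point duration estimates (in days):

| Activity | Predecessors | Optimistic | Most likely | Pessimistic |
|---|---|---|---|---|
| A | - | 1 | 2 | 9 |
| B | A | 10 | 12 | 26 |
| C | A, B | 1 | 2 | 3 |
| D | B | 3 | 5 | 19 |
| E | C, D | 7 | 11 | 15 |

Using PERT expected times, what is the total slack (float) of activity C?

te_A = (1 + 4·2 + 9)/6 = 18/6 = 3
te_B = (10 + 4·12 + 26)/6 = 84/6 = 14
te_C = (1 + 4·2 + 3)/6 = 12/6 = 2
te_D = (3 + 4·5 + 19)/6 = 42/6 = 7
te_E = (7 + 4·11 + 15)/6 = 66/6 = 11

Forward pass:
ES_A = 0; EF_A = 3
ES_B = 3; EF_B = 3+14 = 17
ES_C = max(EF_A=3, EF_B=17) = 17; EF_C = 17+2 = 19
ES_D = 17; EF_D = 17+7 = 24
ES_E = max(EF_C=19, EF_D=24) = 24; EF_E = 24+11 = 35
Expected project duration μ = 35 days. Critical path: A → B → D → E.

Backward pass:
LF_E = 35; LS_E = 35−11 = 24
LF_D = LS_E = 24; LS_D = 24−7 = 17
LF_C = LS_E = 24; LS_C = 24−2 = 22
LF_B = min(LS_C=22, LS_D=17) = 17; LS_B = 17−14 = 3
LF_A = min(LS_B=3, LS_C=22) = 3; LS_A = 3−3 = 0
Slack_C = LS_C − ES_C = 22 − 17 = 5

5 days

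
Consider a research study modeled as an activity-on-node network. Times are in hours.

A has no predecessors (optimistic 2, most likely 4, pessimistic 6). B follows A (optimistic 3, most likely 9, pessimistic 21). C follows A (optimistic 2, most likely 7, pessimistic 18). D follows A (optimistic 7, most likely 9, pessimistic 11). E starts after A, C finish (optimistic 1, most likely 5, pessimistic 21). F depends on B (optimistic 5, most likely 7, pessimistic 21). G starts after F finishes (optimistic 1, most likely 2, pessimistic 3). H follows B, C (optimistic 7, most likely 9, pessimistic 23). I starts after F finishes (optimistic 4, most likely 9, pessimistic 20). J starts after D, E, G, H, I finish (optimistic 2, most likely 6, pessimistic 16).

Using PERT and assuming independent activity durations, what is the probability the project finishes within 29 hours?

0.021

te_A = (2 + 4·4 + 6)/6 = 24/6 = 4; σ²_A = ((6−2)/6)² = 0.444
te_B = (3 + 4·9 + 21)/6 = 60/6 = 10; σ²_B = ((21−3)/6)² = 9.000
te_C = (2 + 4·7 + 18)/6 = 48/6 = 8; σ²_C = ((18−2)/6)² = 7.111
te_D = (7 + 4·9 + 11)/6 = 54/6 = 9; σ²_D = ((11−7)/6)² = 0.444
te_E = (1 + 4·5 + 21)/6 = 42/6 = 7; σ²_E = ((21−1)/6)² = 11.111
te_F = (5 + 4·7 + 21)/6 = 54/6 = 9; σ²_F = ((21−5)/6)² = 7.111
te_G = (1 + 4·2 + 3)/6 = 12/6 = 2; σ²_G = ((3−1)/6)² = 0.111
te_H = (7 + 4·9 + 23)/6 = 66/6 = 11; σ²_H = ((23−7)/6)² = 7.111
te_I = (4 + 4·9 + 20)/6 = 60/6 = 10; σ²_I = ((20−4)/6)² = 7.111
te_J = (2 + 4·6 + 16)/6 = 42/6 = 7; σ²_J = ((16−2)/6)² = 5.444

Forward pass:
ES_A = 0; EF_A = 4
ES_B = 4; EF_B = 4+10 = 14
ES_C = 4; EF_C = 4+8 = 12
ES_D = 4; EF_D = 4+9 = 13
ES_E = max(EF_A=4, EF_C=12) = 12; EF_E = 12+7 = 19
ES_F = 14; EF_F = 14+9 = 23
ES_G = 23; EF_G = 23+2 = 25
ES_H = max(EF_B=14, EF_C=12) = 14; EF_H = 14+11 = 25
ES_I = 23; EF_I = 23+10 = 33
ES_J = max(EF_D=13, EF_E=19, EF_G=25, EF_H=25, EF_I=33) = 33; EF_J = 33+7 = 40
Expected project duration μ = 40 hours. Critical path: A → B → F → I → J.

Variance along critical path = 0.444 + 9.000 + 7.111 + 7.111 + 5.444 = 29.111; σ = √29.111 = 5.395 hours.
Z = (29 − 40) / 5.395 = -2.039
P(T ≤ 29) = Φ(-2.039) ≈ 0.021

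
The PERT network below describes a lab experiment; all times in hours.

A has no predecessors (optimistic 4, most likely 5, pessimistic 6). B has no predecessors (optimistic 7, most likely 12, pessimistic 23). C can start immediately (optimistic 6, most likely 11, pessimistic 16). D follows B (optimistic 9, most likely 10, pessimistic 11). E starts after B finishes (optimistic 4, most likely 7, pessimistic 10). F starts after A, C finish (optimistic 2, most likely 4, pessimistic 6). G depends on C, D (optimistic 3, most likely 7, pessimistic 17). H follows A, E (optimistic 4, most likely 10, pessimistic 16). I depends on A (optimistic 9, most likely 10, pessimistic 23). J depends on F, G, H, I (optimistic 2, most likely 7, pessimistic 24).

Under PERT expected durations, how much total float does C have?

te_A = (4 + 4·5 + 6)/6 = 30/6 = 5
te_B = (7 + 4·12 + 23)/6 = 78/6 = 13
te_C = (6 + 4·11 + 16)/6 = 66/6 = 11
te_D = (9 + 4·10 + 11)/6 = 60/6 = 10
te_E = (4 + 4·7 + 10)/6 = 42/6 = 7
te_F = (2 + 4·4 + 6)/6 = 24/6 = 4
te_G = (3 + 4·7 + 17)/6 = 48/6 = 8
te_H = (4 + 4·10 + 16)/6 = 60/6 = 10
te_I = (9 + 4·10 + 23)/6 = 72/6 = 12
te_J = (2 + 4·7 + 24)/6 = 54/6 = 9

Forward pass:
ES_A = 0; EF_A = 5
ES_B = 0; EF_B = 13
ES_C = 0; EF_C = 11
ES_D = 13; EF_D = 13+10 = 23
ES_E = 13; EF_E = 13+7 = 20
ES_F = max(EF_A=5, EF_C=11) = 11; EF_F = 11+4 = 15
ES_G = max(EF_C=11, EF_D=23) = 23; EF_G = 23+8 = 31
ES_H = max(EF_A=5, EF_E=20) = 20; EF_H = 20+10 = 30
ES_I = 5; EF_I = 5+12 = 17
ES_J = max(EF_F=15, EF_G=31, EF_H=30, EF_I=17) = 31; EF_J = 31+9 = 40
Expected project duration μ = 40 hours. Critical path: B → D → G → J.

Backward pass:
LF_J = 40; LS_J = 40−9 = 31
LF_I = LS_J = 31; LS_I = 31−12 = 19
LF_H = LS_J = 31; LS_H = 31−10 = 21
LF_G = LS_J = 31; LS_G = 31−8 = 23
LF_F = LS_J = 31; LS_F = 31−4 = 27
LF_E = LS_H = 21; LS_E = 21−7 = 14
LF_D = LS_G = 23; LS_D = 23−10 = 13
LF_C = min(LS_F=27, LS_G=23) = 23; LS_C = 23−11 = 12
LF_B = min(LS_D=13, LS_E=14) = 13; LS_B = 13−13 = 0
LF_A = min(LS_F=27, LS_H=21, LS_I=19) = 19; LS_A = 19−5 = 14
Slack_C = LS_C − ES_C = 12 − 0 = 12

12 hours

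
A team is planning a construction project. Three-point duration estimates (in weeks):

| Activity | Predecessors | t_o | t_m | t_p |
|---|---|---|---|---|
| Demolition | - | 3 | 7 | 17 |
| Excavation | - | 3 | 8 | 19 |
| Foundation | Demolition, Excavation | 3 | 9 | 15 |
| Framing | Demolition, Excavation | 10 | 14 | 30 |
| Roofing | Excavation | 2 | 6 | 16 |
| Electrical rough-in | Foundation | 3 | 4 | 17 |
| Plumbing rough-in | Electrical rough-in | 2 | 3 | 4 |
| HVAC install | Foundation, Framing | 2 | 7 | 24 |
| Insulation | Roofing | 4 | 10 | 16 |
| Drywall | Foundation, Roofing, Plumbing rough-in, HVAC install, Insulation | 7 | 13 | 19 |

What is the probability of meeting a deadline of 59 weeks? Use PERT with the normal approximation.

0.978

te_Demolition = (3 + 4·7 + 17)/6 = 48/6 = 8; σ²_Demolition = ((17−3)/6)² = 5.444
te_Excavation = (3 + 4·8 + 19)/6 = 54/6 = 9; σ²_Excavation = ((19−3)/6)² = 7.111
te_Foundation = (3 + 4·9 + 15)/6 = 54/6 = 9; σ²_Foundation = ((15−3)/6)² = 4.000
te_Framing = (10 + 4·14 + 30)/6 = 96/6 = 16; σ²_Framing = ((30−10)/6)² = 11.111
te_Roofing = (2 + 4·6 + 16)/6 = 42/6 = 7; σ²_Roofing = ((16−2)/6)² = 5.444
te_Electrical rough-in = (3 + 4·4 + 17)/6 = 36/6 = 6; σ²_Electrical rough-in = ((17−3)/6)² = 5.444
te_Plumbing rough-in = (2 + 4·3 + 4)/6 = 18/6 = 3; σ²_Plumbing rough-in = ((4−2)/6)² = 0.111
te_HVAC install = (2 + 4·7 + 24)/6 = 54/6 = 9; σ²_HVAC install = ((24−2)/6)² = 13.444
te_Insulation = (4 + 4·10 + 16)/6 = 60/6 = 10; σ²_Insulation = ((16−4)/6)² = 4.000
te_Drywall = (7 + 4·13 + 19)/6 = 78/6 = 13; σ²_Drywall = ((19−7)/6)² = 4.000

Forward pass:
ES_Demolition = 0; EF_Demolition = 8
ES_Excavation = 0; EF_Excavation = 9
ES_Foundation = max(EF_Demolition=8, EF_Excavation=9) = 9; EF_Foundation = 9+9 = 18
ES_Framing = max(EF_Demolition=8, EF_Excavation=9) = 9; EF_Framing = 9+16 = 25
ES_Roofing = 9; EF_Roofing = 9+7 = 16
ES_Electrical rough-in = 18; EF_Electrical rough-in = 18+6 = 24
ES_Plumbing rough-in = 24; EF_Plumbing rough-in = 24+3 = 27
ES_HVAC install = max(EF_Foundation=18, EF_Framing=25) = 25; EF_HVAC install = 25+9 = 34
ES_Insulation = 16; EF_Insulation = 16+10 = 26
ES_Drywall = max(EF_Foundation=18, EF_Roofing=16, EF_Plumbing rough-in=27, EF_HVAC install=34, EF_Insulation=26) = 34; EF_Drywall = 34+13 = 47
Expected project duration μ = 47 weeks. Critical path: Excavation → Framing → HVAC install → Drywall.

Variance along critical path = 7.111 + 11.111 + 13.444 + 4.000 = 35.667; σ = √35.667 = 5.972 weeks.
Z = (59 − 47) / 5.972 = 2.009
P(T ≤ 59) = Φ(2.009) ≈ 0.978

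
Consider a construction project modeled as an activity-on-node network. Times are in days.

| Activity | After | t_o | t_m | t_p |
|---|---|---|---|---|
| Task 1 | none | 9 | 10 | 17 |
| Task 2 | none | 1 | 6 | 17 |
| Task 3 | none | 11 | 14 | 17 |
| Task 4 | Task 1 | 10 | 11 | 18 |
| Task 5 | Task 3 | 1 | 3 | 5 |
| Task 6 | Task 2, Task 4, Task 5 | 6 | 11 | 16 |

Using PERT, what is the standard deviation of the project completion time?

2.52 days

te_Task 1 = (9 + 4·10 + 17)/6 = 66/6 = 11; σ²_Task 1 = ((17−9)/6)² = 1.778
te_Task 2 = (1 + 4·6 + 17)/6 = 42/6 = 7; σ²_Task 2 = ((17−1)/6)² = 7.111
te_Task 3 = (11 + 4·14 + 17)/6 = 84/6 = 14; σ²_Task 3 = ((17−11)/6)² = 1.000
te_Task 4 = (10 + 4·11 + 18)/6 = 72/6 = 12; σ²_Task 4 = ((18−10)/6)² = 1.778
te_Task 5 = (1 + 4·3 + 5)/6 = 18/6 = 3; σ²_Task 5 = ((5−1)/6)² = 0.444
te_Task 6 = (6 + 4·11 + 16)/6 = 66/6 = 11; σ²_Task 6 = ((16−6)/6)² = 2.778

Forward pass:
ES_Task 1 = 0; EF_Task 1 = 11
ES_Task 2 = 0; EF_Task 2 = 7
ES_Task 3 = 0; EF_Task 3 = 14
ES_Task 4 = 11; EF_Task 4 = 11+12 = 23
ES_Task 5 = 14; EF_Task 5 = 14+3 = 17
ES_Task 6 = max(EF_Task 2=7, EF_Task 4=23, EF_Task 5=17) = 23; EF_Task 6 = 23+11 = 34
Expected project duration μ = 34 days. Critical path: Task 1 → Task 4 → Task 6.

Variance along critical path = 1.778 + 1.778 + 2.778 = 6.333
σ = √6.333 = 2.517 days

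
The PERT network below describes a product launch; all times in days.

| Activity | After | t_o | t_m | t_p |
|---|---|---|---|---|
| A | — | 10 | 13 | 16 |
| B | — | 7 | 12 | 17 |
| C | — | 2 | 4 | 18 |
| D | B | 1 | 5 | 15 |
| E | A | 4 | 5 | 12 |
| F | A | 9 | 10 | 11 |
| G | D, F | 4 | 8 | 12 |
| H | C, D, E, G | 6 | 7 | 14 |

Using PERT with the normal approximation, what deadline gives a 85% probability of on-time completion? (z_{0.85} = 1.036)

te_A = (10 + 4·13 + 16)/6 = 78/6 = 13; σ²_A = ((16−10)/6)² = 1.000
te_B = (7 + 4·12 + 17)/6 = 72/6 = 12; σ²_B = ((17−7)/6)² = 2.778
te_C = (2 + 4·4 + 18)/6 = 36/6 = 6; σ²_C = ((18−2)/6)² = 7.111
te_D = (1 + 4·5 + 15)/6 = 36/6 = 6; σ²_D = ((15−1)/6)² = 5.444
te_E = (4 + 4·5 + 12)/6 = 36/6 = 6; σ²_E = ((12−4)/6)² = 1.778
te_F = (9 + 4·10 + 11)/6 = 60/6 = 10; σ²_F = ((11−9)/6)² = 0.111
te_G = (4 + 4·8 + 12)/6 = 48/6 = 8; σ²_G = ((12−4)/6)² = 1.778
te_H = (6 + 4·7 + 14)/6 = 48/6 = 8; σ²_H = ((14−6)/6)² = 1.778

Forward pass:
ES_A = 0; EF_A = 13
ES_B = 0; EF_B = 12
ES_C = 0; EF_C = 6
ES_D = 12; EF_D = 12+6 = 18
ES_E = 13; EF_E = 13+6 = 19
ES_F = 13; EF_F = 13+10 = 23
ES_G = max(EF_D=18, EF_F=23) = 23; EF_G = 23+8 = 31
ES_H = max(EF_C=6, EF_D=18, EF_E=19, EF_G=31) = 31; EF_H = 31+8 = 39
Expected project duration μ = 39 days. Critical path: A → F → G → H.

Variance along critical path = 1.000 + 0.111 + 1.778 + 1.778 = 4.667; σ = 2.160 days.
D = μ + z·σ = 39 + 1.036·2.160 = 41.2 days

41.2 days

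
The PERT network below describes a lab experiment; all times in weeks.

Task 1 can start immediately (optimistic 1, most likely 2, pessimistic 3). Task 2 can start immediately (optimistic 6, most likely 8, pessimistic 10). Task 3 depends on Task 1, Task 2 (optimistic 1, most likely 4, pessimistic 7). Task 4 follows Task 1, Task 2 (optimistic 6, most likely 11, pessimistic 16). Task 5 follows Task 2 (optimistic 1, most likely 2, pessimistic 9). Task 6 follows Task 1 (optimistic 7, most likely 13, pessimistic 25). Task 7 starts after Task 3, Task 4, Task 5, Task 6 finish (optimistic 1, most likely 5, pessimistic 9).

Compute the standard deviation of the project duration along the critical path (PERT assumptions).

te_Task 1 = (1 + 4·2 + 3)/6 = 12/6 = 2; σ²_Task 1 = ((3−1)/6)² = 0.111
te_Task 2 = (6 + 4·8 + 10)/6 = 48/6 = 8; σ²_Task 2 = ((10−6)/6)² = 0.444
te_Task 3 = (1 + 4·4 + 7)/6 = 24/6 = 4; σ²_Task 3 = ((7−1)/6)² = 1.000
te_Task 4 = (6 + 4·11 + 16)/6 = 66/6 = 11; σ²_Task 4 = ((16−6)/6)² = 2.778
te_Task 5 = (1 + 4·2 + 9)/6 = 18/6 = 3; σ²_Task 5 = ((9−1)/6)² = 1.778
te_Task 6 = (7 + 4·13 + 25)/6 = 84/6 = 14; σ²_Task 6 = ((25−7)/6)² = 9.000
te_Task 7 = (1 + 4·5 + 9)/6 = 30/6 = 5; σ²_Task 7 = ((9−1)/6)² = 1.778

Forward pass:
ES_Task 1 = 0; EF_Task 1 = 2
ES_Task 2 = 0; EF_Task 2 = 8
ES_Task 3 = max(EF_Task 1=2, EF_Task 2=8) = 8; EF_Task 3 = 8+4 = 12
ES_Task 4 = max(EF_Task 1=2, EF_Task 2=8) = 8; EF_Task 4 = 8+11 = 19
ES_Task 5 = 8; EF_Task 5 = 8+3 = 11
ES_Task 6 = 2; EF_Task 6 = 2+14 = 16
ES_Task 7 = max(EF_Task 3=12, EF_Task 4=19, EF_Task 5=11, EF_Task 6=16) = 19; EF_Task 7 = 19+5 = 24
Expected project duration μ = 24 weeks. Critical path: Task 2 → Task 4 → Task 7.

Variance along critical path = 0.444 + 2.778 + 1.778 = 5.000
σ = √5.000 = 2.236 weeks

2.24 weeks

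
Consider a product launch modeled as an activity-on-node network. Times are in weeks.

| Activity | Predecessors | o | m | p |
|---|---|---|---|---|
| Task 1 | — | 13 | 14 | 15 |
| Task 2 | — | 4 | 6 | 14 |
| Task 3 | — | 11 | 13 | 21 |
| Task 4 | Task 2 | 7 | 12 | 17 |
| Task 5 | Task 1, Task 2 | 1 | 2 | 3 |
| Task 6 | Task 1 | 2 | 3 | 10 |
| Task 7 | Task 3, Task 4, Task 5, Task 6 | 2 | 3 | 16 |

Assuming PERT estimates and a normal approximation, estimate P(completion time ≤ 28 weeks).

te_Task 1 = (13 + 4·14 + 15)/6 = 84/6 = 14; σ²_Task 1 = ((15−13)/6)² = 0.111
te_Task 2 = (4 + 4·6 + 14)/6 = 42/6 = 7; σ²_Task 2 = ((14−4)/6)² = 2.778
te_Task 3 = (11 + 4·13 + 21)/6 = 84/6 = 14; σ²_Task 3 = ((21−11)/6)² = 2.778
te_Task 4 = (7 + 4·12 + 17)/6 = 72/6 = 12; σ²_Task 4 = ((17−7)/6)² = 2.778
te_Task 5 = (1 + 4·2 + 3)/6 = 12/6 = 2; σ²_Task 5 = ((3−1)/6)² = 0.111
te_Task 6 = (2 + 4·3 + 10)/6 = 24/6 = 4; σ²_Task 6 = ((10−2)/6)² = 1.778
te_Task 7 = (2 + 4·3 + 16)/6 = 30/6 = 5; σ²_Task 7 = ((16−2)/6)² = 5.444

Forward pass:
ES_Task 1 = 0; EF_Task 1 = 14
ES_Task 2 = 0; EF_Task 2 = 7
ES_Task 3 = 0; EF_Task 3 = 14
ES_Task 4 = 7; EF_Task 4 = 7+12 = 19
ES_Task 5 = max(EF_Task 1=14, EF_Task 2=7) = 14; EF_Task 5 = 14+2 = 16
ES_Task 6 = 14; EF_Task 6 = 14+4 = 18
ES_Task 7 = max(EF_Task 3=14, EF_Task 4=19, EF_Task 5=16, EF_Task 6=18) = 19; EF_Task 7 = 19+5 = 24
Expected project duration μ = 24 weeks. Critical path: Task 2 → Task 4 → Task 7.

Variance along critical path = 2.778 + 2.778 + 5.444 = 11.000; σ = √11.000 = 3.317 weeks.
Z = (28 − 24) / 3.317 = 1.206
P(T ≤ 28) = Φ(1.206) ≈ 0.886

0.886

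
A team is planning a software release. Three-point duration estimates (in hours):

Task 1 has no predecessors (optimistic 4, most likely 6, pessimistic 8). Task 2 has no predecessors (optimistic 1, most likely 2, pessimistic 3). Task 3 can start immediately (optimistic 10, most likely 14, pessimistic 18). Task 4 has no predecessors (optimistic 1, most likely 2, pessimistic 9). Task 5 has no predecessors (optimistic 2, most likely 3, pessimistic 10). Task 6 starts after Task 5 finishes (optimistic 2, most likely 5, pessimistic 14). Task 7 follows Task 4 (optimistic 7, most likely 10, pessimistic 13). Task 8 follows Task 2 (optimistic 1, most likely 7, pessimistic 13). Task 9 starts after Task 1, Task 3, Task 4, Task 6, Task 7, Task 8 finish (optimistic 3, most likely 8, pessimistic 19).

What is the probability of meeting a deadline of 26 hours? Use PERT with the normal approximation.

0.843

te_Task 1 = (4 + 4·6 + 8)/6 = 36/6 = 6; σ²_Task 1 = ((8−4)/6)² = 0.444
te_Task 2 = (1 + 4·2 + 3)/6 = 12/6 = 2; σ²_Task 2 = ((3−1)/6)² = 0.111
te_Task 3 = (10 + 4·14 + 18)/6 = 84/6 = 14; σ²_Task 3 = ((18−10)/6)² = 1.778
te_Task 4 = (1 + 4·2 + 9)/6 = 18/6 = 3; σ²_Task 4 = ((9−1)/6)² = 1.778
te_Task 5 = (2 + 4·3 + 10)/6 = 24/6 = 4; σ²_Task 5 = ((10−2)/6)² = 1.778
te_Task 6 = (2 + 4·5 + 14)/6 = 36/6 = 6; σ²_Task 6 = ((14−2)/6)² = 4.000
te_Task 7 = (7 + 4·10 + 13)/6 = 60/6 = 10; σ²_Task 7 = ((13−7)/6)² = 1.000
te_Task 8 = (1 + 4·7 + 13)/6 = 42/6 = 7; σ²_Task 8 = ((13−1)/6)² = 4.000
te_Task 9 = (3 + 4·8 + 19)/6 = 54/6 = 9; σ²_Task 9 = ((19−3)/6)² = 7.111

Forward pass:
ES_Task 1 = 0; EF_Task 1 = 6
ES_Task 2 = 0; EF_Task 2 = 2
ES_Task 3 = 0; EF_Task 3 = 14
ES_Task 4 = 0; EF_Task 4 = 3
ES_Task 5 = 0; EF_Task 5 = 4
ES_Task 6 = 4; EF_Task 6 = 4+6 = 10
ES_Task 7 = 3; EF_Task 7 = 3+10 = 13
ES_Task 8 = 2; EF_Task 8 = 2+7 = 9
ES_Task 9 = max(EF_Task 1=6, EF_Task 3=14, EF_Task 4=3, EF_Task 6=10, EF_Task 7=13, EF_Task 8=9) = 14; EF_Task 9 = 14+9 = 23
Expected project duration μ = 23 hours. Critical path: Task 3 → Task 9.

Variance along critical path = 1.778 + 7.111 = 8.889; σ = √8.889 = 2.981 hours.
Z = (26 − 23) / 2.981 = 1.006
P(T ≤ 26) = Φ(1.006) ≈ 0.843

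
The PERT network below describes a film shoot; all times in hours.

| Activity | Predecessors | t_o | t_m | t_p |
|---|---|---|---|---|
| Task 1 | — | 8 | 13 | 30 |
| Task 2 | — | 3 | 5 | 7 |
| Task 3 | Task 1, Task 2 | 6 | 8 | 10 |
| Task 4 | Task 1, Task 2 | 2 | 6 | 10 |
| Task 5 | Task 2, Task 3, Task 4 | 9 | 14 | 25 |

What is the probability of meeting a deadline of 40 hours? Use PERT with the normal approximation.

te_Task 1 = (8 + 4·13 + 30)/6 = 90/6 = 15; σ²_Task 1 = ((30−8)/6)² = 13.444
te_Task 2 = (3 + 4·5 + 7)/6 = 30/6 = 5; σ²_Task 2 = ((7−3)/6)² = 0.444
te_Task 3 = (6 + 4·8 + 10)/6 = 48/6 = 8; σ²_Task 3 = ((10−6)/6)² = 0.444
te_Task 4 = (2 + 4·6 + 10)/6 = 36/6 = 6; σ²_Task 4 = ((10−2)/6)² = 1.778
te_Task 5 = (9 + 4·14 + 25)/6 = 90/6 = 15; σ²_Task 5 = ((25−9)/6)² = 7.111

Forward pass:
ES_Task 1 = 0; EF_Task 1 = 15
ES_Task 2 = 0; EF_Task 2 = 5
ES_Task 3 = max(EF_Task 1=15, EF_Task 2=5) = 15; EF_Task 3 = 15+8 = 23
ES_Task 4 = max(EF_Task 1=15, EF_Task 2=5) = 15; EF_Task 4 = 15+6 = 21
ES_Task 5 = max(EF_Task 2=5, EF_Task 3=23, EF_Task 4=21) = 23; EF_Task 5 = 23+15 = 38
Expected project duration μ = 38 hours. Critical path: Task 1 → Task 3 → Task 5.

Variance along critical path = 13.444 + 0.444 + 7.111 = 21.000; σ = √21.000 = 4.583 hours.
Z = (40 − 38) / 4.583 = 0.436
P(T ≤ 40) = Φ(0.436) ≈ 0.669

0.669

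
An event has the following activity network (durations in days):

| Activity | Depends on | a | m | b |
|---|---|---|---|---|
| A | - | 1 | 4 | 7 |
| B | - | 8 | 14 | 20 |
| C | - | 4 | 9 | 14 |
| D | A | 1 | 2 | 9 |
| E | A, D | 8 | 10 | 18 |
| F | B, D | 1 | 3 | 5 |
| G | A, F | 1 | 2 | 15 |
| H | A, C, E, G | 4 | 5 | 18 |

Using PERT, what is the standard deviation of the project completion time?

3.92 days

te_A = (1 + 4·4 + 7)/6 = 24/6 = 4; σ²_A = ((7−1)/6)² = 1.000
te_B = (8 + 4·14 + 20)/6 = 84/6 = 14; σ²_B = ((20−8)/6)² = 4.000
te_C = (4 + 4·9 + 14)/6 = 54/6 = 9; σ²_C = ((14−4)/6)² = 2.778
te_D = (1 + 4·2 + 9)/6 = 18/6 = 3; σ²_D = ((9−1)/6)² = 1.778
te_E = (8 + 4·10 + 18)/6 = 66/6 = 11; σ²_E = ((18−8)/6)² = 2.778
te_F = (1 + 4·3 + 5)/6 = 18/6 = 3; σ²_F = ((5−1)/6)² = 0.444
te_G = (1 + 4·2 + 15)/6 = 24/6 = 4; σ²_G = ((15−1)/6)² = 5.444
te_H = (4 + 4·5 + 18)/6 = 42/6 = 7; σ²_H = ((18−4)/6)² = 5.444

Forward pass:
ES_A = 0; EF_A = 4
ES_B = 0; EF_B = 14
ES_C = 0; EF_C = 9
ES_D = 4; EF_D = 4+3 = 7
ES_E = max(EF_A=4, EF_D=7) = 7; EF_E = 7+11 = 18
ES_F = max(EF_B=14, EF_D=7) = 14; EF_F = 14+3 = 17
ES_G = max(EF_A=4, EF_F=17) = 17; EF_G = 17+4 = 21
ES_H = max(EF_A=4, EF_C=9, EF_E=18, EF_G=21) = 21; EF_H = 21+7 = 28
Expected project duration μ = 28 days. Critical path: B → F → G → H.

Variance along critical path = 4.000 + 0.444 + 5.444 + 5.444 = 15.333
σ = √15.333 = 3.916 days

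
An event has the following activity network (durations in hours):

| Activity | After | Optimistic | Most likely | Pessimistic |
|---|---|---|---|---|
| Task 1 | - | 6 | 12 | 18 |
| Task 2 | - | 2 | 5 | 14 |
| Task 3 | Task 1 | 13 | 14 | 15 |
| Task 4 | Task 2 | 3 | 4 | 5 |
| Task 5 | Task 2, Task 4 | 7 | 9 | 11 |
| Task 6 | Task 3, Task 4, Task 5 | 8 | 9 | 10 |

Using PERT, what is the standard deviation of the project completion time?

te_Task 1 = (6 + 4·12 + 18)/6 = 72/6 = 12; σ²_Task 1 = ((18−6)/6)² = 4.000
te_Task 2 = (2 + 4·5 + 14)/6 = 36/6 = 6; σ²_Task 2 = ((14−2)/6)² = 4.000
te_Task 3 = (13 + 4·14 + 15)/6 = 84/6 = 14; σ²_Task 3 = ((15−13)/6)² = 0.111
te_Task 4 = (3 + 4·4 + 5)/6 = 24/6 = 4; σ²_Task 4 = ((5−3)/6)² = 0.111
te_Task 5 = (7 + 4·9 + 11)/6 = 54/6 = 9; σ²_Task 5 = ((11−7)/6)² = 0.444
te_Task 6 = (8 + 4·9 + 10)/6 = 54/6 = 9; σ²_Task 6 = ((10−8)/6)² = 0.111

Forward pass:
ES_Task 1 = 0; EF_Task 1 = 12
ES_Task 2 = 0; EF_Task 2 = 6
ES_Task 3 = 12; EF_Task 3 = 12+14 = 26
ES_Task 4 = 6; EF_Task 4 = 6+4 = 10
ES_Task 5 = max(EF_Task 2=6, EF_Task 4=10) = 10; EF_Task 5 = 10+9 = 19
ES_Task 6 = max(EF_Task 3=26, EF_Task 4=10, EF_Task 5=19) = 26; EF_Task 6 = 26+9 = 35
Expected project duration μ = 35 hours. Critical path: Task 1 → Task 3 → Task 6.

Variance along critical path = 4.000 + 0.111 + 0.111 = 4.222
σ = √4.222 = 2.055 hours

2.05 hours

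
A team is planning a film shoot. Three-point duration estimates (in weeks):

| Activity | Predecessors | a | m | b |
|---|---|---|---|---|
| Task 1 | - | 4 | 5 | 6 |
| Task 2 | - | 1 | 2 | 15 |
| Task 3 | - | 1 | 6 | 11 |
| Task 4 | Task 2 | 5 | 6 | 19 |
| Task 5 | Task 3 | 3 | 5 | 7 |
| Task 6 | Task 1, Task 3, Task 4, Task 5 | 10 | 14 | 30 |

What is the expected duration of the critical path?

28 weeks

te_Task 1 = (4 + 4·5 + 6)/6 = 30/6 = 5
te_Task 2 = (1 + 4·2 + 15)/6 = 24/6 = 4
te_Task 3 = (1 + 4·6 + 11)/6 = 36/6 = 6
te_Task 4 = (5 + 4·6 + 19)/6 = 48/6 = 8
te_Task 5 = (3 + 4·5 + 7)/6 = 30/6 = 5
te_Task 6 = (10 + 4·14 + 30)/6 = 96/6 = 16

Forward pass:
ES_Task 1 = 0; EF_Task 1 = 5
ES_Task 2 = 0; EF_Task 2 = 4
ES_Task 3 = 0; EF_Task 3 = 6
ES_Task 4 = 4; EF_Task 4 = 4+8 = 12
ES_Task 5 = 6; EF_Task 5 = 6+5 = 11
ES_Task 6 = max(EF_Task 1=5, EF_Task 3=6, EF_Task 4=12, EF_Task 5=11) = 12; EF_Task 6 = 12+16 = 28
Expected project duration μ = 28 weeks. Critical path: Task 2 → Task 4 → Task 6.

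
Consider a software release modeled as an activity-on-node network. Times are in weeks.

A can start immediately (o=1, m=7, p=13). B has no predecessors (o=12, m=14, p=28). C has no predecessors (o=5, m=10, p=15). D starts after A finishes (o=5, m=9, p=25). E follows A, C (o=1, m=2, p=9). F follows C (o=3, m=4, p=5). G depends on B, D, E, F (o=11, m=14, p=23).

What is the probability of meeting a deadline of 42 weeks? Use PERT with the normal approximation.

0.980

te_A = (1 + 4·7 + 13)/6 = 42/6 = 7; σ²_A = ((13−1)/6)² = 4.000
te_B = (12 + 4·14 + 28)/6 = 96/6 = 16; σ²_B = ((28−12)/6)² = 7.111
te_C = (5 + 4·10 + 15)/6 = 60/6 = 10; σ²_C = ((15−5)/6)² = 2.778
te_D = (5 + 4·9 + 25)/6 = 66/6 = 11; σ²_D = ((25−5)/6)² = 11.111
te_E = (1 + 4·2 + 9)/6 = 18/6 = 3; σ²_E = ((9−1)/6)² = 1.778
te_F = (3 + 4·4 + 5)/6 = 24/6 = 4; σ²_F = ((5−3)/6)² = 0.111
te_G = (11 + 4·14 + 23)/6 = 90/6 = 15; σ²_G = ((23−11)/6)² = 4.000

Forward pass:
ES_A = 0; EF_A = 7
ES_B = 0; EF_B = 16
ES_C = 0; EF_C = 10
ES_D = 7; EF_D = 7+11 = 18
ES_E = max(EF_A=7, EF_C=10) = 10; EF_E = 10+3 = 13
ES_F = 10; EF_F = 10+4 = 14
ES_G = max(EF_B=16, EF_D=18, EF_E=13, EF_F=14) = 18; EF_G = 18+15 = 33
Expected project duration μ = 33 weeks. Critical path: A → D → G.

Variance along critical path = 4.000 + 11.111 + 4.000 = 19.111; σ = √19.111 = 4.372 weeks.
Z = (42 − 33) / 4.372 = 2.059
P(T ≤ 42) = Φ(2.059) ≈ 0.980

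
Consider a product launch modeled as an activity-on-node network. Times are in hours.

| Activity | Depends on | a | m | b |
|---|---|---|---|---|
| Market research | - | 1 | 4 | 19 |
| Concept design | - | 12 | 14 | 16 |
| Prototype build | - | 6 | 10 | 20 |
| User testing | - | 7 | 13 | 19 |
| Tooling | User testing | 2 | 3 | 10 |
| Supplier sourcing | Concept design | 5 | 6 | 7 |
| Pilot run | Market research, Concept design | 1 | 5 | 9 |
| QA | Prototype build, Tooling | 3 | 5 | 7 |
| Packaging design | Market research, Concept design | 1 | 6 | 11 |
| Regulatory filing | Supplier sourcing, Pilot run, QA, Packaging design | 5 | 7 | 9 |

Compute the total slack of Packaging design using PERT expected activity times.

te_Market research = (1 + 4·4 + 19)/6 = 36/6 = 6
te_Concept design = (12 + 4·14 + 16)/6 = 84/6 = 14
te_Prototype build = (6 + 4·10 + 20)/6 = 66/6 = 11
te_User testing = (7 + 4·13 + 19)/6 = 78/6 = 13
te_Tooling = (2 + 4·3 + 10)/6 = 24/6 = 4
te_Supplier sourcing = (5 + 4·6 + 7)/6 = 36/6 = 6
te_Pilot run = (1 + 4·5 + 9)/6 = 30/6 = 5
te_QA = (3 + 4·5 + 7)/6 = 30/6 = 5
te_Packaging design = (1 + 4·6 + 11)/6 = 36/6 = 6
te_Regulatory filing = (5 + 4·7 + 9)/6 = 42/6 = 7

Forward pass:
ES_Market research = 0; EF_Market research = 6
ES_Concept design = 0; EF_Concept design = 14
ES_Prototype build = 0; EF_Prototype build = 11
ES_User testing = 0; EF_User testing = 13
ES_Tooling = 13; EF_Tooling = 13+4 = 17
ES_Supplier sourcing = 14; EF_Supplier sourcing = 14+6 = 20
ES_Pilot run = max(EF_Market research=6, EF_Concept design=14) = 14; EF_Pilot run = 14+5 = 19
ES_QA = max(EF_Prototype build=11, EF_Tooling=17) = 17; EF_QA = 17+5 = 22
ES_Packaging design = max(EF_Market research=6, EF_Concept design=14) = 14; EF_Packaging design = 14+6 = 20
ES_Regulatory filing = max(EF_Supplier sourcing=20, EF_Pilot run=19, EF_QA=22, EF_Packaging design=20) = 22; EF_Regulatory filing = 22+7 = 29
Expected project duration μ = 29 hours. Critical path: User testing → Tooling → QA → Regulatory filing.

Backward pass:
LF_Regulatory filing = 29; LS_Regulatory filing = 29−7 = 22
LF_Packaging design = LS_Regulatory filing = 22; LS_Packaging design = 22−6 = 16
LF_QA = LS_Regulatory filing = 22; LS_QA = 22−5 = 17
LF_Pilot run = LS_Regulatory filing = 22; LS_Pilot run = 22−5 = 17
LF_Supplier sourcing = LS_Regulatory filing = 22; LS_Supplier sourcing = 22−6 = 16
LF_Tooling = LS_QA = 17; LS_Tooling = 17−4 = 13
LF_User testing = LS_Tooling = 13; LS_User testing = 13−13 = 0
LF_Prototype build = LS_QA = 17; LS_Prototype build = 17−11 = 6
LF_Concept design = min(LS_Supplier sourcing=16, LS_Pilot run=17, LS_Packaging design=16) = 16; LS_Concept design = 16−14 = 2
LF_Market research = min(LS_Pilot run=17, LS_Packaging design=16) = 16; LS_Market research = 16−6 = 10
Slack_Packaging design = LS_Packaging design − ES_Packaging design = 16 − 14 = 2

2 hours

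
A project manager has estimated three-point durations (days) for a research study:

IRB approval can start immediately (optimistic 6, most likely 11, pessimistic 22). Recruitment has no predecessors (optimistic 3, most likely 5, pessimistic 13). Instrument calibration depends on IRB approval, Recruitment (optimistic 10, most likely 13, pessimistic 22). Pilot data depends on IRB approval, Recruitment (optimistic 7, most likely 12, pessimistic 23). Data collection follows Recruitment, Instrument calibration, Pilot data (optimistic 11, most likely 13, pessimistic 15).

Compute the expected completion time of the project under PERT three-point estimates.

te_IRB approval = (6 + 4·11 + 22)/6 = 72/6 = 12
te_Recruitment = (3 + 4·5 + 13)/6 = 36/6 = 6
te_Instrument calibration = (10 + 4·13 + 22)/6 = 84/6 = 14
te_Pilot data = (7 + 4·12 + 23)/6 = 78/6 = 13
te_Data collection = (11 + 4·13 + 15)/6 = 78/6 = 13

Forward pass:
ES_IRB approval = 0; EF_IRB approval = 12
ES_Recruitment = 0; EF_Recruitment = 6
ES_Instrument calibration = max(EF_IRB approval=12, EF_Recruitment=6) = 12; EF_Instrument calibration = 12+14 = 26
ES_Pilot data = max(EF_IRB approval=12, EF_Recruitment=6) = 12; EF_Pilot data = 12+13 = 25
ES_Data collection = max(EF_Recruitment=6, EF_Instrument calibration=26, EF_Pilot data=25) = 26; EF_Data collection = 26+13 = 39
Expected project duration μ = 39 days. Critical path: IRB approval → Instrument calibration → Data collection.

39 days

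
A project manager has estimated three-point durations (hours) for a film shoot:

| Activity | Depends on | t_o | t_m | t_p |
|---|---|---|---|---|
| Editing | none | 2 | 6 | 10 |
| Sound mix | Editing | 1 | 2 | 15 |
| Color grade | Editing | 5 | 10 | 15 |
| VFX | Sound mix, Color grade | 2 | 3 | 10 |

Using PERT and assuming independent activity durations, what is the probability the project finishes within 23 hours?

te_Editing = (2 + 4·6 + 10)/6 = 36/6 = 6; σ²_Editing = ((10−2)/6)² = 1.778
te_Sound mix = (1 + 4·2 + 15)/6 = 24/6 = 4; σ²_Sound mix = ((15−1)/6)² = 5.444
te_Color grade = (5 + 4·10 + 15)/6 = 60/6 = 10; σ²_Color grade = ((15−5)/6)² = 2.778
te_VFX = (2 + 4·3 + 10)/6 = 24/6 = 4; σ²_VFX = ((10−2)/6)² = 1.778

Forward pass:
ES_Editing = 0; EF_Editing = 6
ES_Sound mix = 6; EF_Sound mix = 6+4 = 10
ES_Color grade = 6; EF_Color grade = 6+10 = 16
ES_VFX = max(EF_Sound mix=10, EF_Color grade=16) = 16; EF_VFX = 16+4 = 20
Expected project duration μ = 20 hours. Critical path: Editing → Color grade → VFX.

Variance along critical path = 1.778 + 2.778 + 1.778 = 6.333; σ = √6.333 = 2.517 hours.
Z = (23 − 20) / 2.517 = 1.192
P(T ≤ 23) = Φ(1.192) ≈ 0.883

0.883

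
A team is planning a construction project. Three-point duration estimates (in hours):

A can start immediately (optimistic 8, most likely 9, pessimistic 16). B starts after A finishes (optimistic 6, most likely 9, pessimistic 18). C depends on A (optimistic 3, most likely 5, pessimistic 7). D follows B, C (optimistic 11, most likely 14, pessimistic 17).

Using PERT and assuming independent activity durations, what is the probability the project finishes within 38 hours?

0.938

te_A = (8 + 4·9 + 16)/6 = 60/6 = 10; σ²_A = ((16−8)/6)² = 1.778
te_B = (6 + 4·9 + 18)/6 = 60/6 = 10; σ²_B = ((18−6)/6)² = 4.000
te_C = (3 + 4·5 + 7)/6 = 30/6 = 5; σ²_C = ((7−3)/6)² = 0.444
te_D = (11 + 4·14 + 17)/6 = 84/6 = 14; σ²_D = ((17−11)/6)² = 1.000

Forward pass:
ES_A = 0; EF_A = 10
ES_B = 10; EF_B = 10+10 = 20
ES_C = 10; EF_C = 10+5 = 15
ES_D = max(EF_B=20, EF_C=15) = 20; EF_D = 20+14 = 34
Expected project duration μ = 34 hours. Critical path: A → B → D.

Variance along critical path = 1.778 + 4.000 + 1.000 = 6.778; σ = √6.778 = 2.603 hours.
Z = (38 − 34) / 2.603 = 1.536
P(T ≤ 38) = Φ(1.536) ≈ 0.938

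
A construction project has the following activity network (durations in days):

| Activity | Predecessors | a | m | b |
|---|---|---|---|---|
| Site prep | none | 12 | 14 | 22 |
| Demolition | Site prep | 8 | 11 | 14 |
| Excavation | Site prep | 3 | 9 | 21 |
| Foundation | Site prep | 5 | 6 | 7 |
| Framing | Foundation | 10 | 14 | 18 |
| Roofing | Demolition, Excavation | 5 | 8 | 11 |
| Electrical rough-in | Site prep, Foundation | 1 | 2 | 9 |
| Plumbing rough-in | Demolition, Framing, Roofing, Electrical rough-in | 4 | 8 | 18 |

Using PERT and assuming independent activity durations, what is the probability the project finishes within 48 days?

te_Site prep = (12 + 4·14 + 22)/6 = 90/6 = 15; σ²_Site prep = ((22−12)/6)² = 2.778
te_Demolition = (8 + 4·11 + 14)/6 = 66/6 = 11; σ²_Demolition = ((14−8)/6)² = 1.000
te_Excavation = (3 + 4·9 + 21)/6 = 60/6 = 10; σ²_Excavation = ((21−3)/6)² = 9.000
te_Foundation = (5 + 4·6 + 7)/6 = 36/6 = 6; σ²_Foundation = ((7−5)/6)² = 0.111
te_Framing = (10 + 4·14 + 18)/6 = 84/6 = 14; σ²_Framing = ((18−10)/6)² = 1.778
te_Roofing = (5 + 4·8 + 11)/6 = 48/6 = 8; σ²_Roofing = ((11−5)/6)² = 1.000
te_Electrical rough-in = (1 + 4·2 + 9)/6 = 18/6 = 3; σ²_Electrical rough-in = ((9−1)/6)² = 1.778
te_Plumbing rough-in = (4 + 4·8 + 18)/6 = 54/6 = 9; σ²_Plumbing rough-in = ((18−4)/6)² = 5.444

Forward pass:
ES_Site prep = 0; EF_Site prep = 15
ES_Demolition = 15; EF_Demolition = 15+11 = 26
ES_Excavation = 15; EF_Excavation = 15+10 = 25
ES_Foundation = 15; EF_Foundation = 15+6 = 21
ES_Framing = 21; EF_Framing = 21+14 = 35
ES_Roofing = max(EF_Demolition=26, EF_Excavation=25) = 26; EF_Roofing = 26+8 = 34
ES_Electrical rough-in = max(EF_Site prep=15, EF_Foundation=21) = 21; EF_Electrical rough-in = 21+3 = 24
ES_Plumbing rough-in = max(EF_Demolition=26, EF_Framing=35, EF_Roofing=34, EF_Electrical rough-in=24) = 35; EF_Plumbing rough-in = 35+9 = 44
Expected project duration μ = 44 days. Critical path: Site prep → Foundation → Framing → Plumbing rough-in.

Variance along critical path = 2.778 + 0.111 + 1.778 + 5.444 = 10.111; σ = √10.111 = 3.180 days.
Z = (48 − 44) / 3.180 = 1.258
P(T ≤ 48) = Φ(1.258) ≈ 0.896

0.896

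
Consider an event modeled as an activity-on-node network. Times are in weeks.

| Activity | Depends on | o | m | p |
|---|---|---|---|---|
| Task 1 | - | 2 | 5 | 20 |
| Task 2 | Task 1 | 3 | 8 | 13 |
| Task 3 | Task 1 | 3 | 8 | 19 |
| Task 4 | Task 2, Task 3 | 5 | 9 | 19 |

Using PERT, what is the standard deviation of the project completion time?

4.64 weeks

te_Task 1 = (2 + 4·5 + 20)/6 = 42/6 = 7; σ²_Task 1 = ((20−2)/6)² = 9.000
te_Task 2 = (3 + 4·8 + 13)/6 = 48/6 = 8; σ²_Task 2 = ((13−3)/6)² = 2.778
te_Task 3 = (3 + 4·8 + 19)/6 = 54/6 = 9; σ²_Task 3 = ((19−3)/6)² = 7.111
te_Task 4 = (5 + 4·9 + 19)/6 = 60/6 = 10; σ²_Task 4 = ((19−5)/6)² = 5.444

Forward pass:
ES_Task 1 = 0; EF_Task 1 = 7
ES_Task 2 = 7; EF_Task 2 = 7+8 = 15
ES_Task 3 = 7; EF_Task 3 = 7+9 = 16
ES_Task 4 = max(EF_Task 2=15, EF_Task 3=16) = 16; EF_Task 4 = 16+10 = 26
Expected project duration μ = 26 weeks. Critical path: Task 1 → Task 3 → Task 4.

Variance along critical path = 9.000 + 7.111 + 5.444 = 21.556
σ = √21.556 = 4.643 weeks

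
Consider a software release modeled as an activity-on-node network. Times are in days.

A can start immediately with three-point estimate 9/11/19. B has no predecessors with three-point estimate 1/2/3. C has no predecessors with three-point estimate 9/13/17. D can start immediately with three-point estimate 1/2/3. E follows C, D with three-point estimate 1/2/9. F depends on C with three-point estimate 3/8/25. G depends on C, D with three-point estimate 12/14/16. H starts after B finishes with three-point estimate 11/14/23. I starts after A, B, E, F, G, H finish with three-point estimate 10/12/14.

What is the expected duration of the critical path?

39 days

te_A = (9 + 4·11 + 19)/6 = 72/6 = 12
te_B = (1 + 4·2 + 3)/6 = 12/6 = 2
te_C = (9 + 4·13 + 17)/6 = 78/6 = 13
te_D = (1 + 4·2 + 3)/6 = 12/6 = 2
te_E = (1 + 4·2 + 9)/6 = 18/6 = 3
te_F = (3 + 4·8 + 25)/6 = 60/6 = 10
te_G = (12 + 4·14 + 16)/6 = 84/6 = 14
te_H = (11 + 4·14 + 23)/6 = 90/6 = 15
te_I = (10 + 4·12 + 14)/6 = 72/6 = 12

Forward pass:
ES_A = 0; EF_A = 12
ES_B = 0; EF_B = 2
ES_C = 0; EF_C = 13
ES_D = 0; EF_D = 2
ES_E = max(EF_C=13, EF_D=2) = 13; EF_E = 13+3 = 16
ES_F = 13; EF_F = 13+10 = 23
ES_G = max(EF_C=13, EF_D=2) = 13; EF_G = 13+14 = 27
ES_H = 2; EF_H = 2+15 = 17
ES_I = max(EF_A=12, EF_B=2, EF_E=16, EF_F=23, EF_G=27, EF_H=17) = 27; EF_I = 27+12 = 39
Expected project duration μ = 39 days. Critical path: C → G → I.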